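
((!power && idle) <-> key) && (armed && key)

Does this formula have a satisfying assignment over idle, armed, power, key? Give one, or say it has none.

idle=T, armed=T, power=F, key=T

  (!power && idle) <-> key = True
    !power && idle = True
      !power = True
  armed && key = True
Both conjuncts True, so the formula holds.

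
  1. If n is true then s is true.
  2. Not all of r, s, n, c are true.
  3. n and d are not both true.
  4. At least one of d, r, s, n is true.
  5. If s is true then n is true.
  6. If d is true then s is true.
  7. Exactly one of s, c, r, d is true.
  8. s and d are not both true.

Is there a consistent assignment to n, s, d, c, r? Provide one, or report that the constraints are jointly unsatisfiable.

n = False, s = False, d = False, c = False, r = True

  (1) n=F ⇒ s: vacuous ✓
  (2) {r, s, n, c}: 1/4 true — not all ✓
  (3) n=F, d=F — not both ✓
  (4) {d, r, s, n}: 1 true — at least one ✓
  (5) s=F ⇒ n: vacuous ✓
  (6) d=F ⇒ s: vacuous ✓
  (7) {s, c, r, d}: 1 true — exactly one ✓
  (8) s=F, d=F — not both ✓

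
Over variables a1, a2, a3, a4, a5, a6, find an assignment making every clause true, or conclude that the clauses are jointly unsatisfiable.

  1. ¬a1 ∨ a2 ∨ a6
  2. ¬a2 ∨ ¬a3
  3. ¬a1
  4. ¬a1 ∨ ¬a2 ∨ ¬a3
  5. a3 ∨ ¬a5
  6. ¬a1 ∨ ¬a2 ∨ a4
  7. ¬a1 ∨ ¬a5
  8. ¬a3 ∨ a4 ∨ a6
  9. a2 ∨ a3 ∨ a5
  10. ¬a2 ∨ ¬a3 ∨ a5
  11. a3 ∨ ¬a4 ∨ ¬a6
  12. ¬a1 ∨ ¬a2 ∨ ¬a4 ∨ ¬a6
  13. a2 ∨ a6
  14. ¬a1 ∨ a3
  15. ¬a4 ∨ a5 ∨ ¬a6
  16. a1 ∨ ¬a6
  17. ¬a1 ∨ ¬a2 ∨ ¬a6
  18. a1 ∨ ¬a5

Unit clause (¬a1) forces a1 = False.
In (a1 ∨ ¬a6) only ¬a6 is left, so a6 = False.
In (a1 ∨ ¬a5) only ¬a5 is left, so a5 = False.
In (a2 ∨ a6) only a2 is left, so a2 = True.
In (¬a2 ∨ ¬a3) only ¬a3 is left, so a3 = False.
Set a4 = False.
All clauses satisfied.

a1 = False, a2 = True, a3 = False, a4 = False, a5 = False, a6 = False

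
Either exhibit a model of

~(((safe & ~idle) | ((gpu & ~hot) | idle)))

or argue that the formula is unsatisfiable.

idle = False, hot = True, safe = False, gpu = False

  ~(((safe & ~idle) | ((gpu & ~hot) | idle))) = True
    (safe & ~idle) | ((gpu & ~hot) | idle) = False
      safe & ~idle = False
        ~idle = True
      (gpu & ~hot) | idle = False
        gpu & ~hot = False
          ~hot = False
The formula evaluates to True.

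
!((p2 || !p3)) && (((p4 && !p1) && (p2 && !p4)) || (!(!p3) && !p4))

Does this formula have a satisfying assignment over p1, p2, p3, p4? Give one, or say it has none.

p1=T, p2=F, p3=T, p4=F

  !((p2 || !p3)) = True
    p2 || !p3 = False
      !p3 = False
  ((p4 && !p1) && (p2 && !p4)) || (!(!p3) && !p4) = True
    (p4 && !p1) && (p2 && !p4) = False
      p4 && !p1 = False
        !p1 = False
      p2 && !p4 = False
        !p4 = True
    !(!p3) && !p4 = True
      !(!p3) = True
        !p3 = False
      !p4 = True
Both conjuncts True, so the formula holds.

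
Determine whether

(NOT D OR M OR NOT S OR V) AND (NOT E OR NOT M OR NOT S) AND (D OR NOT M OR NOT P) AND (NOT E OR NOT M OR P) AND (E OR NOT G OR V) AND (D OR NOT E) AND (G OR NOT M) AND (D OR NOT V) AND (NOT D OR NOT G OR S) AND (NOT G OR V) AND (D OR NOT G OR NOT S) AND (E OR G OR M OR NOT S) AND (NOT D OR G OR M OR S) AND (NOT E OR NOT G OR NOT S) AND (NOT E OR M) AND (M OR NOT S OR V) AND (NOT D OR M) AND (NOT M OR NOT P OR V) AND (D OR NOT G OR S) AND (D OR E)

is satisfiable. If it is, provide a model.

V = True, P = False, D = True, E = False, G = True, S = True, M = True

Set V = True.
  then (D OR NOT V) forces D = True.
  then (NOT D OR M) forces M = True.
  then (G OR NOT M) forces G = True.
  then (NOT D OR NOT G OR S) forces S = True.
  then (NOT E OR NOT G OR NOT S) forces E = False.
Set P = False.
All clauses satisfied.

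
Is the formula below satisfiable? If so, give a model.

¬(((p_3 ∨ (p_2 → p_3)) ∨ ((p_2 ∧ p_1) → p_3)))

p_1: True, p_2: True, p_3: False

  ¬(((p_3 ∨ (p_2 → p_3)) ∨ ((p_2 ∧ p_1) → p_3))) = True
    (p_3 ∨ (p_2 → p_3)) ∨ ((p_2 ∧ p_1) → p_3) = False
      p_3 ∨ (p_2 → p_3) = False
        p_2 → p_3 = False
      (p_2 ∧ p_1) → p_3 = False
        p_2 ∧ p_1 = True
The formula evaluates to True.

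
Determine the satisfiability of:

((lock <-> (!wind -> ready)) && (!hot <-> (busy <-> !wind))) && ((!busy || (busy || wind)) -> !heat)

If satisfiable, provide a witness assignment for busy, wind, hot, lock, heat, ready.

busy = False; wind = True; hot = False; lock = True; heat = False; ready = True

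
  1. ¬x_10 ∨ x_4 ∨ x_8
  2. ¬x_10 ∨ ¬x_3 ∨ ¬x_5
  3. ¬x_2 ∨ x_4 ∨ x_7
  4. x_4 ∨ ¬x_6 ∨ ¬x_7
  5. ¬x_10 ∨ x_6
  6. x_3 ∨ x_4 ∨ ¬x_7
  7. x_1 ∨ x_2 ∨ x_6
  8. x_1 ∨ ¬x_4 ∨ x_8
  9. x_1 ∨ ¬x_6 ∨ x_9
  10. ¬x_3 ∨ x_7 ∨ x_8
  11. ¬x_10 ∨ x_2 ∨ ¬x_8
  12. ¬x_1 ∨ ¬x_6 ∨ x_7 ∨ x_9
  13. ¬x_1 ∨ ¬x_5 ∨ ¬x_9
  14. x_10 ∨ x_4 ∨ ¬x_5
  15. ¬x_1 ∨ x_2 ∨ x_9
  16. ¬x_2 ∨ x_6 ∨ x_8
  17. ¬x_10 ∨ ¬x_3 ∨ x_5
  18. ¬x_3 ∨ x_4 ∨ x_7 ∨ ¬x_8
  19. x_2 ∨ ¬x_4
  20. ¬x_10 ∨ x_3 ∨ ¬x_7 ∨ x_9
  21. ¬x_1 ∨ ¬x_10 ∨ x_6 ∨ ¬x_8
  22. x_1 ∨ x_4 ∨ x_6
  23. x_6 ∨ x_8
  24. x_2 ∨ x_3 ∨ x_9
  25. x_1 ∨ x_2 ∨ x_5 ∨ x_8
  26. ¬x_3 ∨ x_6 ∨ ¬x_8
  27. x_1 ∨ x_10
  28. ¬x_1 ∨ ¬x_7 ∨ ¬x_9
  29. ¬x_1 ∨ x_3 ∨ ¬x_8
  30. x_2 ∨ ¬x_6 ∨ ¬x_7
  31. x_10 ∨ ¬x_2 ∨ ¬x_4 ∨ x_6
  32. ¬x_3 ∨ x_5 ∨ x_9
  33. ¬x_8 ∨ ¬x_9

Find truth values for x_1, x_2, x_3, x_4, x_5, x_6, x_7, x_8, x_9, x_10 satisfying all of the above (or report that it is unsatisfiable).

Set x_1 = True.
Set x_2 = True.
Set x_3 = True.
Set x_4 = True.
Set x_5 = True.
  then (¬x_10 ∨ ¬x_3 ∨ ¬x_5) forces x_10 = False.
  then (¬x_1 ∨ ¬x_5 ∨ ¬x_9) forces x_9 = False.
  then (x_10 ∨ ¬x_2 ∨ ¬x_4 ∨ x_6) forces x_6 = True.
  then (¬x_1 ∨ ¬x_6 ∨ x_7 ∨ x_9) forces x_7 = True.
Set x_8 = False.
All clauses satisfied.

x_1: True, x_2: True, x_3: True, x_4: True, x_5: True, x_6: True, x_7: True, x_8: False, x_9: False, x_10: False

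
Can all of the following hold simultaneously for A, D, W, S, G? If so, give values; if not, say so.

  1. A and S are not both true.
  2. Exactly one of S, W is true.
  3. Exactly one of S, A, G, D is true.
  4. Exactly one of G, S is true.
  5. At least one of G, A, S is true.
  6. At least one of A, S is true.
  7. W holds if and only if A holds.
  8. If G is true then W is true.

A: False; D: False; W: False; S: True; G: False

  (1) A=F, S=T — not both ✓
  (2) {S, W}: 1 true — exactly one ✓
  (3) {S, A, G, D}: 1 true — exactly one ✓
  (4) {G, S}: 1 true — exactly one ✓
  (5) {G, A, S}: 1 true — at least one ✓
  (6) {A, S}: 1 true — at least one ✓
  (7) W=F, A=F — same ✓
  (8) G=F ⇒ W: vacuous ✓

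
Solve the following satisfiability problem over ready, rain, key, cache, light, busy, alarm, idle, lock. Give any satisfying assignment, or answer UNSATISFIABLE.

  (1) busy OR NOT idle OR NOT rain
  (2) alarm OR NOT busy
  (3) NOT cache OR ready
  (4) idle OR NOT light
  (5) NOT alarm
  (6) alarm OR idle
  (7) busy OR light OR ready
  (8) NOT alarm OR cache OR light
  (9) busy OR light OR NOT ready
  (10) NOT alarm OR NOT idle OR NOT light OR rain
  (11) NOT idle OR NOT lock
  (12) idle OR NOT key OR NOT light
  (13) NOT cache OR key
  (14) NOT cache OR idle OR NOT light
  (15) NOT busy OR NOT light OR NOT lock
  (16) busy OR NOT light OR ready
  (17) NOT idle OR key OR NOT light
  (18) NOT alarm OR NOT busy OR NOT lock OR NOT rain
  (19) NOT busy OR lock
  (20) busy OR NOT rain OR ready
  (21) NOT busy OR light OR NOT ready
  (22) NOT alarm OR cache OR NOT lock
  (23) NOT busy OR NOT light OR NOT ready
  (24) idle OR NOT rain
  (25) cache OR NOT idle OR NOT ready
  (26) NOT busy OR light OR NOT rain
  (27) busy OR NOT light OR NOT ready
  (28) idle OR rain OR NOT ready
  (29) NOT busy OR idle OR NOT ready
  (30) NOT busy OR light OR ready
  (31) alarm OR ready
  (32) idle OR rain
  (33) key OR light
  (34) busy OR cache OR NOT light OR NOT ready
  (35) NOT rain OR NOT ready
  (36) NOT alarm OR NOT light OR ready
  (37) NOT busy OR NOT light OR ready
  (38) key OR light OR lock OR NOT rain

The formula is unsatisfiable.

Case alarm = True:
  Clause (NOT alarm) is falsified — contradiction.
Case alarm = False:
  (alarm OR NOT busy) forces busy = False.
  (alarm OR idle) forces idle = True.
  (busy OR NOT idle OR NOT rain) forces rain = False.
  (NOT idle OR NOT lock) forces lock = False.
  (alarm OR ready) forces ready = True.
  (busy OR light OR NOT ready) forces light = True.
  Clause (busy OR NOT light OR NOT ready) is falsified — contradiction.
Both cases fail, so the formula is unsatisfiable.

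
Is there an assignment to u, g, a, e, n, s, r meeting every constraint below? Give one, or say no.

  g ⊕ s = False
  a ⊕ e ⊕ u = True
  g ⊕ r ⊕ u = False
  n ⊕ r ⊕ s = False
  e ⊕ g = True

u: False; g: True; a: True; e: False; n: False; s: True; r: True

g ⊕ s = T ⊕ T = False ✓
a ⊕ e ⊕ u = T ⊕ F ⊕ F = True ✓
g ⊕ r ⊕ u = T ⊕ T ⊕ F = False ✓
n ⊕ r ⊕ s = F ⊕ T ⊕ T = False ✓
e ⊕ g = F ⊕ T = True ✓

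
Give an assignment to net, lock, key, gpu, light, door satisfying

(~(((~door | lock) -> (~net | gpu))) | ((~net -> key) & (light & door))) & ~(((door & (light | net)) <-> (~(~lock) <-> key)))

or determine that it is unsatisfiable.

net = True, lock = True, key = True, gpu = False, light = False, door = False

  ~(((~door | lock) -> (~net | gpu))) | ((~net -> key) & (light & door)) = True
    ~(((~door | lock) -> (~net | gpu))) = True
      (~door | lock) -> (~net | gpu) = False
        ~door | lock = True
          ~door = True
        ~net | gpu = False
          ~net = False
    (~net -> key) & (light & door) = False
      ~net -> key = True
        ~net = False
      light & door = False
  ~(((door & (light | net)) <-> (~(~lock) <-> key))) = True
    (door & (light | net)) <-> (~(~lock) <-> key) = False
      door & (light | net) = False
        light | net = True
      ~(~lock) <-> key = True
        ~(~lock) = True
          ~lock = False
Both conjuncts True, so the formula holds.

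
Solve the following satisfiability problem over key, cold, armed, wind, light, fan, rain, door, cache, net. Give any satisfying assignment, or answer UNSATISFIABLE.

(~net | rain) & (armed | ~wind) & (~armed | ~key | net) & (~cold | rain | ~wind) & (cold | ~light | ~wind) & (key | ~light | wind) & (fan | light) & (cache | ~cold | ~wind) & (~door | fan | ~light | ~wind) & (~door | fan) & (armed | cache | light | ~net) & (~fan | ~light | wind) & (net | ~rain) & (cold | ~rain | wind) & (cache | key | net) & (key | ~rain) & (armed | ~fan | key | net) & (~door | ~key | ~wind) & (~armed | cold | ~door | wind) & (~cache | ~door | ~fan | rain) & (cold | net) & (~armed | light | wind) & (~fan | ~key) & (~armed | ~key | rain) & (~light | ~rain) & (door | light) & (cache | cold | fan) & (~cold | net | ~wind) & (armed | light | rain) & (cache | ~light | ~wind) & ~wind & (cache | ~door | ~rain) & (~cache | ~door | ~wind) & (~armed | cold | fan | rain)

Unit clause (~wind) forces wind = False.
Set key = True.
  then (~fan | ~key) forces fan = False.
  then (fan | light) forces light = True.
  then (~door | fan) forces door = False.
  then (~light | ~rain) forces rain = False.
  then (~net | rain) forces net = False.
  then (~armed | ~key | net) forces armed = False.
  then (cold | net) forces cold = True.
Set cache = True.
All clauses satisfied.

key = True; cold = True; armed = False; wind = False; light = True; fan = False; rain = False; door = False; cache = True; net = False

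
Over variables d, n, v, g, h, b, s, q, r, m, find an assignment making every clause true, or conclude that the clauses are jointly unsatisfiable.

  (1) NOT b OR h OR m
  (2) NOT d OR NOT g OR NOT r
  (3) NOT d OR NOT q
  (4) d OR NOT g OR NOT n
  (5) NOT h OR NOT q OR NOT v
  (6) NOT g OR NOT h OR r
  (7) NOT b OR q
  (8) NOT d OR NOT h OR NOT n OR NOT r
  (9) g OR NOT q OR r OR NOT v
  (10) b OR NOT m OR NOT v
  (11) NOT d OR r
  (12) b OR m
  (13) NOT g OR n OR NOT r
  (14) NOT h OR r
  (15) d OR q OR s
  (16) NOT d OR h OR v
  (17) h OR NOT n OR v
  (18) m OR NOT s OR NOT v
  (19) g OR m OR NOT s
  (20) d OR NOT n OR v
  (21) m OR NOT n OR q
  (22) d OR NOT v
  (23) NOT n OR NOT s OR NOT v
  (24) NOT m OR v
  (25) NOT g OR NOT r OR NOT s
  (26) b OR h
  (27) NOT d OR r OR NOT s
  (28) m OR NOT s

d = False, n = False, v = False, g = False, h = True, b = True, s = False, q = True, r = True, m = False

Set d = False.
  then (d OR NOT v) forces v = False.
  then (NOT m OR v) forces m = False.
  then (m OR NOT s) forces s = False.
  then (b OR m) forces b = True.
  then (d OR q OR s) forces q = True.
  then (d OR NOT n OR v) forces n = False.
  then (NOT b OR h OR m) forces h = True.
  then (NOT h OR r) forces r = True.
  then (NOT g OR n OR NOT r) forces g = False.
All clauses satisfied.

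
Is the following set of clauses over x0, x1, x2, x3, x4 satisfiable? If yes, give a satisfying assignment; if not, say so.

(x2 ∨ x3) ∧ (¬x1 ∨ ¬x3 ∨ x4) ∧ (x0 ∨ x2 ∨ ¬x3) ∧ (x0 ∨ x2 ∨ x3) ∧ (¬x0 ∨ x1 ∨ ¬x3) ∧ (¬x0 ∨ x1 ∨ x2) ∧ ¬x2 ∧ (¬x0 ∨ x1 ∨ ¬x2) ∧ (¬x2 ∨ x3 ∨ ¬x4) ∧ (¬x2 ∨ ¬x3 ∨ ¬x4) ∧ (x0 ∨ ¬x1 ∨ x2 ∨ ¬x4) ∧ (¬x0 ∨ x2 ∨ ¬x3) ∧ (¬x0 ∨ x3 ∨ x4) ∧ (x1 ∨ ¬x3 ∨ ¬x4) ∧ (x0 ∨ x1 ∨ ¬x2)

The formula is unsatisfiable.

Case x2 = True:
  Clause (¬x2) is falsified — contradiction.
Case x2 = False:
  (x2 ∨ x3) forces x3 = True.
  (x0 ∨ x2 ∨ ¬x3) forces x0 = True.
  Clause (¬x0 ∨ x2 ∨ ¬x3) is falsified — contradiction.
Both cases fail, so the formula is unsatisfiable.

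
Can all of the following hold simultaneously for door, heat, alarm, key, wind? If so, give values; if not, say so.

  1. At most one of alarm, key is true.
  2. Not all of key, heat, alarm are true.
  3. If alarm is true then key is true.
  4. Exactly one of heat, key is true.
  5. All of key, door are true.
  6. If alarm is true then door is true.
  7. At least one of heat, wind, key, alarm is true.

door: True, heat: False, alarm: False, key: True, wind: False

  (1) {alarm, key}: 1 true — at most one ✓
  (2) {key, heat, alarm}: 1/3 true — not all ✓
  (3) alarm=F ⇒ key: vacuous ✓
  (4) {heat, key}: 1 true — exactly one ✓
  (5) {key, door}: all 2 true ✓
  (6) alarm=F ⇒ door: vacuous ✓
  (7) {heat, wind, key, alarm}: 1 true — at least one ✓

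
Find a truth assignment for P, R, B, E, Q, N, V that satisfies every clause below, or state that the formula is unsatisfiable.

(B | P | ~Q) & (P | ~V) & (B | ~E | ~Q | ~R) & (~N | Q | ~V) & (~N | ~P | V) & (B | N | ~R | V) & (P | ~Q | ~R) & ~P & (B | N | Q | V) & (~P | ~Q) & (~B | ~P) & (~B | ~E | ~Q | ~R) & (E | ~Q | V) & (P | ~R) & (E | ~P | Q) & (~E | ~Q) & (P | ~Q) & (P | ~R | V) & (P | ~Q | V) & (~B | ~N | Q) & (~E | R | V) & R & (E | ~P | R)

The formula is unsatisfiable.

Case R = True:
  (~P) forces P = False.
  Clause (P | ~R) is falsified — contradiction.
Case R = False:
  Clause (R) is falsified — contradiction.
Both cases fail, so the formula is unsatisfiable.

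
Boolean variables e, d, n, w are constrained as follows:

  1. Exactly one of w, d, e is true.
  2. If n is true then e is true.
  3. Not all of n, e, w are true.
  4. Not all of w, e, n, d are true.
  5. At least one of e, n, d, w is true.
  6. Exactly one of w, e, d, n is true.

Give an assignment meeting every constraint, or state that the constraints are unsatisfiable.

e=T; d=F; n=F; w=F

  (1) {w, d, e}: 1 true — exactly one ✓
  (2) n=F ⇒ e: vacuous ✓
  (3) {n, e, w}: 1/3 true — not all ✓
  (4) {w, e, n, d}: 1/4 true — not all ✓
  (5) {e, n, d, w}: 1 true — at least one ✓
  (6) {w, e, d, n}: 1 true — exactly one ✓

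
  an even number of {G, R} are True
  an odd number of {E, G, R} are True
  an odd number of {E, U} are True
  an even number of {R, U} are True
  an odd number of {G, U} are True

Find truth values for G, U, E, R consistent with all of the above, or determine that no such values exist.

Unsatisfiable — no assignment works.

Adding constraints 1, 4, 5 mod 2: every variable appears an even number of times on the left, so the left side is 0.
But the right sides sum to 1 (mod 2). 0 ≠ 1 — the system is inconsistent.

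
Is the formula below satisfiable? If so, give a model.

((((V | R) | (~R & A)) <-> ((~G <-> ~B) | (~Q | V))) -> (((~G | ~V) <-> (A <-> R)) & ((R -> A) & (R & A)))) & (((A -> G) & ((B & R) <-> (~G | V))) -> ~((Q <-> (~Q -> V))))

Q = True, V = True, B = False, R = True, A = True, G = False

  (((V | R) | (~R & A)) <-> ((~G <-> ~B) | (~Q | V))) -> (((~G | ~V) <-> (A <-> R)) & ((R -> A) & (R & A))) = True
    ((V | R) | (~R & A)) <-> ((~G <-> ~B) | (~Q | V)) = True
      (V | R) | (~R & A) = True
        V | R = True
        ~R & A = False
          ~R = False
      (~G <-> ~B) | (~Q | V) = True
        ~G <-> ~B = True
          ~G = True
          ~B = True
        ~Q | V = True
          ~Q = False
    ((~G | ~V) <-> (A <-> R)) & ((R -> A) & (R & A)) = True
      (~G | ~V) <-> (A <-> R) = True
        ~G | ~V = True
          ~G = True
          ~V = False
        A <-> R = True
      (R -> A) & (R & A) = True
        R -> A = True
        R & A = True
  ((A -> G) & ((B & R) <-> (~G | V))) -> ~((Q <-> (~Q -> V))) = True
    (A -> G) & ((B & R) <-> (~G | V)) = False
      A -> G = False
      (B & R) <-> (~G | V) = False
        B & R = False
        ~G | V = True
          ~G = True
    ~((Q <-> (~Q -> V))) = False
      Q <-> (~Q -> V) = True
        ~Q -> V = True
          ~Q = False
Both conjuncts True, so the formula holds.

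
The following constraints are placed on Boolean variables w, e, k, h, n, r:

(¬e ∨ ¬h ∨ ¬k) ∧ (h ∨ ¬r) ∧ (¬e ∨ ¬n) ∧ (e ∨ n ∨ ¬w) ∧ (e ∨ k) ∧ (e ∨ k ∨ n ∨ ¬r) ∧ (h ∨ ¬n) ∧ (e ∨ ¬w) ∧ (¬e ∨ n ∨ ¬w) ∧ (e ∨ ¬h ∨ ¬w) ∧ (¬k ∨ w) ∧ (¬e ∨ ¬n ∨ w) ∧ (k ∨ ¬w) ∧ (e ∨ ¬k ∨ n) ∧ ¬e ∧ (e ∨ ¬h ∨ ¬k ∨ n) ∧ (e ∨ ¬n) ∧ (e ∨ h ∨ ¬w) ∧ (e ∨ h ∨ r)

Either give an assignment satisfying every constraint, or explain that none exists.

No satisfying assignment exists.

Case e = True:
  Clause (¬e) is falsified — contradiction.
Case e = False:
  (e ∨ k) forces k = True.
  (e ∨ ¬w) forces w = False.
  Clause (¬k ∨ w) is falsified — contradiction.
Both cases fail, so the formula is unsatisfiable.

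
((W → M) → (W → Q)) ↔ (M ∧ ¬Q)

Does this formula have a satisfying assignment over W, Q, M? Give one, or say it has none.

W = False, Q = False, M = True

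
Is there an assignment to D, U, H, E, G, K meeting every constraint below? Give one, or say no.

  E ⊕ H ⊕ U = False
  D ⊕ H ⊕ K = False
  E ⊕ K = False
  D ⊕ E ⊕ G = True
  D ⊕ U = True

Unsatisfiable — no assignment works.

Adding constraints 1, 2, 3, 5 mod 2: every variable appears an even number of times on the left, so the left side is 0.
But the right sides sum to 1 (mod 2). 0 ≠ 1 — the system is inconsistent.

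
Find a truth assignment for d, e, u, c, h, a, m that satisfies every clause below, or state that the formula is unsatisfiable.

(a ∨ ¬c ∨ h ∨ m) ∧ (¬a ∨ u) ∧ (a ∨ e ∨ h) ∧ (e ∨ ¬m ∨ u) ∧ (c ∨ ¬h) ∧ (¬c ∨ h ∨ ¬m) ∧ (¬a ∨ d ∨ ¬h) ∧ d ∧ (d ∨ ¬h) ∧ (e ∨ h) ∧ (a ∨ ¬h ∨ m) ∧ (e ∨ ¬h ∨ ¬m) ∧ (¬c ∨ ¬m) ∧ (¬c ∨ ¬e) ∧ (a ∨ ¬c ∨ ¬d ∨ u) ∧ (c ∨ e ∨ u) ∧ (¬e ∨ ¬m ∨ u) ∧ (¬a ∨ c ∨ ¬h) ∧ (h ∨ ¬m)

Unit clause (d) forces d = True.
Set e = False.
  then (e ∨ h) forces h = True.
  then (e ∨ ¬h ∨ ¬m) forces m = False.
  then (c ∨ ¬h) forces c = True.
  then (a ∨ ¬h ∨ m) forces a = True.
  then (¬a ∨ u) forces u = True.
All clauses satisfied.

d: True, e: False, u: True, c: True, h: True, a: True, m: False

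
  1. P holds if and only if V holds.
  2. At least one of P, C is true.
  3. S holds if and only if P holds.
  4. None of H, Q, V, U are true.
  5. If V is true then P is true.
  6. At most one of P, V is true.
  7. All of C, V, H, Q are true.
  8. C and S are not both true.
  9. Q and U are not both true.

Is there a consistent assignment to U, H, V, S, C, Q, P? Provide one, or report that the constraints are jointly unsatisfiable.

The formula is unsatisfiable.

Case H = True:
  Constraint (4) is violated (H=T) — contradiction.
Case H = False:
  Constraint (7) is violated (H=F) — contradiction.
Both cases fail — unsatisfiable.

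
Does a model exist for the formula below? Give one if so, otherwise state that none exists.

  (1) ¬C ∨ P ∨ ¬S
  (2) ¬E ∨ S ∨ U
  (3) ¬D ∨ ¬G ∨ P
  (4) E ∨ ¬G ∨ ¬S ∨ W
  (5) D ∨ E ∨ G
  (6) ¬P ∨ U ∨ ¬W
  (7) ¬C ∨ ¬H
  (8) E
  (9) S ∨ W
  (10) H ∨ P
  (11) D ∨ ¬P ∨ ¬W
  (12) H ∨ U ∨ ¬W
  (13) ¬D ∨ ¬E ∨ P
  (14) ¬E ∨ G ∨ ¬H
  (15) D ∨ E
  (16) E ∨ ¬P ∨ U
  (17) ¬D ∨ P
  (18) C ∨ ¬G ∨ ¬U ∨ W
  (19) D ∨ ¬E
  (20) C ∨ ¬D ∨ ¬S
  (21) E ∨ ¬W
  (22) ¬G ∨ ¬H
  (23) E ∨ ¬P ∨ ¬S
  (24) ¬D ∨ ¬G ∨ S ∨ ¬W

G=F; P=T; D=T; H=F; C=T; S=T; U=T; W=T; E=T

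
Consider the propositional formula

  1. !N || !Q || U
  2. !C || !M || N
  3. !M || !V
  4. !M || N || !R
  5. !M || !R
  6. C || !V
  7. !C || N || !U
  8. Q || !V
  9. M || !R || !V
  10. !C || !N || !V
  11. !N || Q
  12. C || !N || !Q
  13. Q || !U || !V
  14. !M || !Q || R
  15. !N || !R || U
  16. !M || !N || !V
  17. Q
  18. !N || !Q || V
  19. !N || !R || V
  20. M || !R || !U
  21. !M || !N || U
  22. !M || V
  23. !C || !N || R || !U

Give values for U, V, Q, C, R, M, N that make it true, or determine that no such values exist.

U = False, V = False, Q = True, C = True, R = False, M = False, N = False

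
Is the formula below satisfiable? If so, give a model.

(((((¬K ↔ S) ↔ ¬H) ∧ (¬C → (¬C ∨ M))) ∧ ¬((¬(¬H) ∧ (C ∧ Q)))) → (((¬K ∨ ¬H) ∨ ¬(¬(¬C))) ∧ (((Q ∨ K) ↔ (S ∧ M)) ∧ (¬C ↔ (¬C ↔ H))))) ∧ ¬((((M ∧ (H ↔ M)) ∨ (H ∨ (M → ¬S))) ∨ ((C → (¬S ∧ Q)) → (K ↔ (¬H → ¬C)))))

The formula is unsatisfiable.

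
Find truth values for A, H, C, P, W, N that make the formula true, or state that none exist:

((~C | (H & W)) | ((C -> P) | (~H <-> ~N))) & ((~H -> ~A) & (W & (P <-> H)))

A: False, H: True, C: False, P: True, W: True, N: False

  (~C | (H & W)) | ((C -> P) | (~H <-> ~N)) = True
    ~C | (H & W) = True
      ~C = True
      H & W = True
    (C -> P) | (~H <-> ~N) = True
      C -> P = True
      ~H <-> ~N = False
        ~H = False
        ~N = True
  (~H -> ~A) & (W & (P <-> H)) = True
    ~H -> ~A = True
      ~H = False
      ~A = True
    W & (P <-> H) = True
      P <-> H = True
Both conjuncts True, so the formula holds.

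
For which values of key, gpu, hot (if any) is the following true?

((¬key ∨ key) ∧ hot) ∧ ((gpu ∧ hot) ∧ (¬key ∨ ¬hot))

key = False, gpu = True, hot = True

  (¬key ∨ key) ∧ hot = True
    ¬key ∨ key = True
      ¬key = True
  (gpu ∧ hot) ∧ (¬key ∨ ¬hot) = True
    gpu ∧ hot = True
    ¬key ∨ ¬hot = True
      ¬key = True
      ¬hot = False
Both conjuncts True, so the formula holds.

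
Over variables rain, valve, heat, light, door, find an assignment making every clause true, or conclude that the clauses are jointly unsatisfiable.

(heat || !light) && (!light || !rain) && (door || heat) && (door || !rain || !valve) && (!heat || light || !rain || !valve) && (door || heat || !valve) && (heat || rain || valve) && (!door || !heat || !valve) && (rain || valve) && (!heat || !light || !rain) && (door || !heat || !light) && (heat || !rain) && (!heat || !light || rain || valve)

rain = True, valve = False, heat = True, light = False, door = False

Set rain = True.
  then (!light || !rain) forces light = False.
  then (heat || !rain) forces heat = True.
  then (!heat || light || !rain || !valve) forces valve = False.
Set door = False.
All clauses satisfied.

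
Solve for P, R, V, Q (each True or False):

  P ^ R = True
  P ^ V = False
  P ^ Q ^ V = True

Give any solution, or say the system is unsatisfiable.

P: False, R: True, V: False, Q: True

P ^ R = F ^ T = True ✓
P ^ V = F ^ F = False ✓
P ^ Q ^ V = F ^ T ^ F = True ✓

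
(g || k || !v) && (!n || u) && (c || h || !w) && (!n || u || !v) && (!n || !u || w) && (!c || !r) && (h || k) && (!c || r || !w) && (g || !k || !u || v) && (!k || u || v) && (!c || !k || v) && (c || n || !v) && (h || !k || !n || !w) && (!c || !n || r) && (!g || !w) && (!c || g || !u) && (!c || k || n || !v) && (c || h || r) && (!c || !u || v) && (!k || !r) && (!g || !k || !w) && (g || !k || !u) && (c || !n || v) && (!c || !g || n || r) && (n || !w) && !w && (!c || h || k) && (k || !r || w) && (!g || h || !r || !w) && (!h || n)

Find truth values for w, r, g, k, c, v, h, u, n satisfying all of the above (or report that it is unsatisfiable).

w: False; r: False; g: False; k: True; c: True; v: True; h: False; u: False; n: False

Unit clause (!w) forces w = False.
Try r = True:
  (!c || !r) forces c = False.
  (!k || !r) forces k = False.
  clause (k || !r || w) is falsified — backtrack.
So r = False.
Set g = False.
Try k = False:
  (g || k || !v) forces v = False.
  (h || k) forces h = True.
  (!h || n) forces n = True.
  (!n || u) forces u = True.
  clause (!n || !u || w) is falsified — backtrack.
So k = True.
  then (g || !k || !u) forces u = False.
  then (!n || u) forces n = False.
  then (!k || u || v) forces v = True.
  then (c || n || !v) forces c = True.
  then (!h || n) forces h = False.
All clauses satisfied.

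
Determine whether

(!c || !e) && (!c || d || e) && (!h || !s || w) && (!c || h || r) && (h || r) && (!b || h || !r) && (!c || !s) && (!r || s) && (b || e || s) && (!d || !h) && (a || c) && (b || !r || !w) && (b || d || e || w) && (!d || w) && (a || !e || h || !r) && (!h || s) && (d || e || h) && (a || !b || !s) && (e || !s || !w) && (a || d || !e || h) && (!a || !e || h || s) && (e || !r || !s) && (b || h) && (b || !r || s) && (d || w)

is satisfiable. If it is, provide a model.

Set r = True.
  then (!r || s) forces s = True.
  then (e || !r || !s) forces e = True.
  then (!c || !e) forces c = False.
  then (a || c) forces a = True.
Try d = True:
  (!d || !h) forces h = False.
  (!b || h || !r) forces b = False.
  clause (b || h) is falsified — backtrack.
So d = False.
  then (d || w) forces w = True.
  then (b || !r || !w) forces b = True.
  then (!b || h || !r) forces h = True.
All clauses satisfied.

r: True; e: True; a: True; d: False; w: True; s: True; c: False; h: True; b: True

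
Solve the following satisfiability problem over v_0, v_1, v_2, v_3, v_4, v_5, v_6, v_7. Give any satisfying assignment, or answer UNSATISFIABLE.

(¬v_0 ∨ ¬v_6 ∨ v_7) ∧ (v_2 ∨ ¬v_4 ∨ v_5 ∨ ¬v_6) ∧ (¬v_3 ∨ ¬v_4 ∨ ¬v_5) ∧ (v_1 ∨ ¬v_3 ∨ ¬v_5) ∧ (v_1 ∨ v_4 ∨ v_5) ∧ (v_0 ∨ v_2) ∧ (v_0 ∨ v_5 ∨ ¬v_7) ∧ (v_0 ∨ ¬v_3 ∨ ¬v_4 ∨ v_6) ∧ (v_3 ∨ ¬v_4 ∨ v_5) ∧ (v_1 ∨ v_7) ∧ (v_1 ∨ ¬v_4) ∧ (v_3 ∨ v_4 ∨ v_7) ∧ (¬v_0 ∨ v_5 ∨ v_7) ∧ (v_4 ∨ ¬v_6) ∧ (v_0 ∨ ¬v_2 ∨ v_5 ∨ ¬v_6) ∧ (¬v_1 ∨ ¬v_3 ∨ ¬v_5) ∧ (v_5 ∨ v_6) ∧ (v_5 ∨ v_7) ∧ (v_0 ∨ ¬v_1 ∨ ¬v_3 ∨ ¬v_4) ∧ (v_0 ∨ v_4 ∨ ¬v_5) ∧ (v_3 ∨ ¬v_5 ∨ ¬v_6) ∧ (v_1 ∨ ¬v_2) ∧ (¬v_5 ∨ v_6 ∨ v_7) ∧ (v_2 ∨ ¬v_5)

v_0 = True, v_1 = True, v_2 = True, v_3 = False, v_4 = False, v_5 = True, v_6 = False, v_7 = True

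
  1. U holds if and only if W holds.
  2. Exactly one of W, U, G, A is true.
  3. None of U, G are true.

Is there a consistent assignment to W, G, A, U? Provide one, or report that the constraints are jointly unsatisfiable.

W=F; G=F; A=T; U=F

  (1) U=F, W=F — same ✓
  (2) {W, U, G, A}: 1 true — exactly one ✓
  (3) {U, G}: 0 true — none ✓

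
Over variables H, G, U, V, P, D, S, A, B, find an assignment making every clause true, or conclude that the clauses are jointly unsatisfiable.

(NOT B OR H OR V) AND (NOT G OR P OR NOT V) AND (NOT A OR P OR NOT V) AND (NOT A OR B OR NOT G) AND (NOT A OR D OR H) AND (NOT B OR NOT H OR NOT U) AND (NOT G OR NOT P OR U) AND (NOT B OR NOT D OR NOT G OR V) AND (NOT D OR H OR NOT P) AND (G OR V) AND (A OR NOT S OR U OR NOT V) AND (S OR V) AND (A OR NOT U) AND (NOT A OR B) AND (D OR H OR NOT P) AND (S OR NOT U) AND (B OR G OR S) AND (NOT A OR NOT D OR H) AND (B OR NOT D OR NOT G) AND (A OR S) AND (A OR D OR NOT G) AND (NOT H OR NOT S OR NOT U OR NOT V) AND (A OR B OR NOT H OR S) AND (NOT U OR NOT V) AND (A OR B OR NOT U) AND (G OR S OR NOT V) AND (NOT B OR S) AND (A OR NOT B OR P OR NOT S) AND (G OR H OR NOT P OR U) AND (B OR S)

Set H = True.
Set G = True.
Try U = True:
  (NOT B OR NOT H OR NOT U) forces B = False.
  (NOT A OR B OR NOT G) forces A = False.
  clause (A OR NOT U) is falsified — backtrack.
So U = False.
  then (NOT G OR NOT P OR U) forces P = False.
  then (NOT G OR P OR NOT V) forces V = False.
  then (S OR V) forces S = True.
Set D = False.
  then (A OR D OR NOT G) forces A = True.
  then (NOT A OR B OR NOT G) forces B = True.
All clauses satisfied.

H: True, G: True, U: False, V: False, P: False, D: False, S: True, A: True, B: True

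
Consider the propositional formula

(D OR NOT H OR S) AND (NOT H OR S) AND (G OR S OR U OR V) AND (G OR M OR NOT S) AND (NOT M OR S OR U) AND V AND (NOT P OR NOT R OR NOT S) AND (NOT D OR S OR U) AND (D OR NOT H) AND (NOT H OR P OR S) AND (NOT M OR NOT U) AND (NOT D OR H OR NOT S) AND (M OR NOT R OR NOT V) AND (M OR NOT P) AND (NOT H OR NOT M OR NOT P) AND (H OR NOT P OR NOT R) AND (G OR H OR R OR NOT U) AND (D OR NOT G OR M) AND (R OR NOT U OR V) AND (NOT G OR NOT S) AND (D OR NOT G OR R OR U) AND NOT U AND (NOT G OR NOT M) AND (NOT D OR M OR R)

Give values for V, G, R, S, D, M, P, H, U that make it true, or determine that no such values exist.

V: True, G: False, R: False, S: True, D: False, M: True, P: False, H: False, U: False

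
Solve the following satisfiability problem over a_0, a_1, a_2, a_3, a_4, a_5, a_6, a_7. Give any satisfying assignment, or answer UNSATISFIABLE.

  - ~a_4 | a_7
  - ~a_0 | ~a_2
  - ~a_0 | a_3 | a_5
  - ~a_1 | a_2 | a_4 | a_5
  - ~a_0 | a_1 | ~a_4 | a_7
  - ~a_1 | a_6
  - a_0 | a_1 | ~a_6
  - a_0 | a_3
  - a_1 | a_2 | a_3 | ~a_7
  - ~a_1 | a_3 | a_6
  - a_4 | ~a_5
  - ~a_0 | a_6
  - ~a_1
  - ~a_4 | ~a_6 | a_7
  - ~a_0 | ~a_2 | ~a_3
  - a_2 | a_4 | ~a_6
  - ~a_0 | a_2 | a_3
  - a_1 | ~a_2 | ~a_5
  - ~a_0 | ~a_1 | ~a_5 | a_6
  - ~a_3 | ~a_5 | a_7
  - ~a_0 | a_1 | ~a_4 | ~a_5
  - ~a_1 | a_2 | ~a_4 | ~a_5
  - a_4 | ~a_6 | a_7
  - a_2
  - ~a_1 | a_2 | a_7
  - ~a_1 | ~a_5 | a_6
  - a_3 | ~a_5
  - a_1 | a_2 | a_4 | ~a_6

a_0 = False; a_1 = False; a_2 = True; a_3 = True; a_4 = False; a_5 = False; a_6 = False; a_7 = True

Unit clause (~a_1) forces a_1 = False.
Unit clause (a_2) forces a_2 = True.
In (~a_0 | ~a_2) only ~a_0 is left, so a_0 = False.
In (a_0 | a_1 | ~a_6) only ~a_6 is left, so a_6 = False.
In (a_0 | a_3) only a_3 is left, so a_3 = True.
In (a_1 | ~a_2 | ~a_5) only ~a_5 is left, so a_5 = False.
Set a_4 = False.
Set a_7 = True.
All clauses satisfied.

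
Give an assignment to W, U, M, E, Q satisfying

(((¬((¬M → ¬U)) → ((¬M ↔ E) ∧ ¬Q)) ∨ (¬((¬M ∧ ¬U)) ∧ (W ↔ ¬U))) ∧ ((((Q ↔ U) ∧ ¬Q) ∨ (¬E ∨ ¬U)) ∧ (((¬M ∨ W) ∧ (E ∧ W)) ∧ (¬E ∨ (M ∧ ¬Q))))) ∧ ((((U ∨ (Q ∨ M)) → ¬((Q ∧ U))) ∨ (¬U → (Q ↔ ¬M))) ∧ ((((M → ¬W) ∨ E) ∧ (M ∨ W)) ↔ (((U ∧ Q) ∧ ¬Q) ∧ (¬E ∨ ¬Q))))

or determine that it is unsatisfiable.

Case E = True: the formula simplifies to (((¬((¬M → ¬U)) → (¬M ∧ ¬Q)) ∨ (¬((¬M ∧ ¬U)) ∧ (W ↔ ¬U))) ∧ ((((Q ↔ U) ∧ ¬Q) ∨ ¬U) ∧ (((¬M ∨ W) ∧ W) ∧ (M ∧ ¬Q)))) ∧ ((((U ∨ (Q ∨ M)) → ¬((Q ∧ U))) ∨ (¬U → (Q ↔ ¬M))) ∧ ((M ∨ W) ↔ (((U ∧ Q) ∧ ¬Q) ∧ ¬Q))).
  M = True: simplifies to ((((Q ↔ U) ∧ ¬Q) ∨ ¬U) ∧ ((W ∧ W) ∧ ¬Q)) ∧ ((¬((Q ∧ U)) ∨ (¬U → ¬Q)) ∧ (((U ∧ Q) ∧ ¬Q) ∧ ¬Q)).
    Q = True: the conjunct ¬Q is False.
    Q = False: the conjunct Q is False.
  M = False: the conjunct M is False.
Case E = False: the conjunct E is False.
Both cases fail — unsatisfiable.

UNSATISFIABLE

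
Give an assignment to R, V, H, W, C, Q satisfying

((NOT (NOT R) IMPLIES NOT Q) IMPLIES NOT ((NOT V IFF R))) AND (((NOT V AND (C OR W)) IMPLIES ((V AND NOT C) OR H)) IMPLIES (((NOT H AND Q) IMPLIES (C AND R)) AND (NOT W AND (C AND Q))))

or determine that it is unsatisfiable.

R = False, V = False, H = False, W = False, C = True, Q = False

  (NOT (NOT R) IMPLIES NOT Q) IMPLIES NOT ((NOT V IFF R)) = True
    NOT (NOT R) IMPLIES NOT Q = True
      NOT (NOT R) = False
        NOT R = True
      NOT Q = True
    NOT ((NOT V IFF R)) = True
      NOT V IFF R = False
        NOT V = True
  ((NOT V AND (C OR W)) IMPLIES ((V AND NOT C) OR H)) IMPLIES (((NOT H AND Q) IMPLIES (C AND R)) AND (NOT W AND (C AND Q))) = True
    (NOT V AND (C OR W)) IMPLIES ((V AND NOT C) OR H) = False
      NOT V AND (C OR W) = True
        NOT V = True
        C OR W = True
      (V AND NOT C) OR H = False
        V AND NOT C = False
          NOT C = False
    ((NOT H AND Q) IMPLIES (C AND R)) AND (NOT W AND (C AND Q)) = False
      (NOT H AND Q) IMPLIES (C AND R) = True
        NOT H AND Q = False
          NOT H = True
        C AND R = False
      NOT W AND (C AND Q) = False
        NOT W = True
        C AND Q = False
Both conjuncts True, so the formula holds.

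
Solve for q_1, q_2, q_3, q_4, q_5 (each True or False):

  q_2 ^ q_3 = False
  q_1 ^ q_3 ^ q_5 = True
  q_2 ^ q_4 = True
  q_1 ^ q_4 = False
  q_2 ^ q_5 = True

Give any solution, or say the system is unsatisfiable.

q_1 = False, q_2 = True, q_3 = True, q_4 = False, q_5 = False

q_2 ^ q_3 = T ^ T = False ✓
q_1 ^ q_3 ^ q_5 = F ^ T ^ F = True ✓
q_2 ^ q_4 = T ^ F = True ✓
q_1 ^ q_4 = F ^ F = False ✓
q_2 ^ q_5 = T ^ F = True ✓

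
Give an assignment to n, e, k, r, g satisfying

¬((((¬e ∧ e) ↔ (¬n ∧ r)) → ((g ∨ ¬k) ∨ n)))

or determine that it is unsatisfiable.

n=F; e=F; k=T; r=F; g=F

  ¬((((¬e ∧ e) ↔ (¬n ∧ r)) → ((g ∨ ¬k) ∨ n))) = True
    ((¬e ∧ e) ↔ (¬n ∧ r)) → ((g ∨ ¬k) ∨ n) = False
      (¬e ∧ e) ↔ (¬n ∧ r) = True
        ¬e ∧ e = False
          ¬e = True
        ¬n ∧ r = False
          ¬n = True
      (g ∨ ¬k) ∨ n = False
        g ∨ ¬k = False
          ¬k = False
The formula evaluates to True.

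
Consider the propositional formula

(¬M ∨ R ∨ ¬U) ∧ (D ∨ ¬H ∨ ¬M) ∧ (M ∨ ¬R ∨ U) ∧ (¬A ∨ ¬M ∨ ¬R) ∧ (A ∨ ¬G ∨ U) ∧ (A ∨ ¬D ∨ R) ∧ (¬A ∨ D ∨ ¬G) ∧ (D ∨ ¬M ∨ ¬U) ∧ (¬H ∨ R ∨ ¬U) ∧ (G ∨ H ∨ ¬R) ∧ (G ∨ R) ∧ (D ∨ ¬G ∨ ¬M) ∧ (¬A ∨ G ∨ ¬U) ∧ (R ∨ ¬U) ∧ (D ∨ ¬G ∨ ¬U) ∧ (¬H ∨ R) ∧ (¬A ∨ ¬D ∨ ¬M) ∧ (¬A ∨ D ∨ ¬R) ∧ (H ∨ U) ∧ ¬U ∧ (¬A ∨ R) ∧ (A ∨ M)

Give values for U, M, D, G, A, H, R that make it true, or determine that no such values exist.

Unit clause (¬U) forces U = False.
In (H ∨ U) only H is left, so H = True.
In (¬H ∨ R) only R is left, so R = True.
In (M ∨ ¬R ∨ U) only M is left, so M = True.
In (¬A ∨ ¬M ∨ ¬R) only ¬A is left, so A = False.
In (A ∨ ¬G ∨ U) only ¬G is left, so G = False.
In (D ∨ ¬H ∨ ¬M) only D is left, so D = True.
All clauses satisfied.

U = False, M = True, D = True, G = False, A = False, H = True, R = True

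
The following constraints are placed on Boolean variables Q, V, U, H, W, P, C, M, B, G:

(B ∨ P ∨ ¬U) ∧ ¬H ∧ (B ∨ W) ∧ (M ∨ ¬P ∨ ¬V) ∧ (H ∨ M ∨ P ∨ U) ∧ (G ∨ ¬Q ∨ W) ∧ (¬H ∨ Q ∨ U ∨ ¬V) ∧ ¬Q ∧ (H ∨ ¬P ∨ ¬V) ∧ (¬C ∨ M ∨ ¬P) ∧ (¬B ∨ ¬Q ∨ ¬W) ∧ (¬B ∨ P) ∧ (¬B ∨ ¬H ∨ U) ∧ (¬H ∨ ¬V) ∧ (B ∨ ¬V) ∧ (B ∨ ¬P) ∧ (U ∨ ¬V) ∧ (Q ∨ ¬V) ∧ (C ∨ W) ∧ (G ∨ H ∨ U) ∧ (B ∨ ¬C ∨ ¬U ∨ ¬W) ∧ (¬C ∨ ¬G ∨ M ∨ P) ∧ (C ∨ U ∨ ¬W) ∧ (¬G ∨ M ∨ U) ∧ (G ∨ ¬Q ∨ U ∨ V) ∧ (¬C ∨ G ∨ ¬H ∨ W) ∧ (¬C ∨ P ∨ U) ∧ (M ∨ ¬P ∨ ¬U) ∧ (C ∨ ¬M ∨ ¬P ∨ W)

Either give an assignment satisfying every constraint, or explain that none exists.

Q=F, V=F, U=F, H=F, W=T, P=T, C=T, M=T, B=T, G=T

Unit clause (¬H) forces H = False.
Unit clause (¬Q) forces Q = False.
In (Q ∨ ¬V) only ¬V is left, so V = False.
Set U = False.
  then (G ∨ H ∨ U) forces G = True.
  then (¬G ∨ M ∨ U) forces M = True.
Set W = True.
  then (C ∨ U ∨ ¬W) forces C = True.
  then (¬C ∨ P ∨ U) forces P = True.
  then (B ∨ ¬P) forces B = True.
All clauses satisfied.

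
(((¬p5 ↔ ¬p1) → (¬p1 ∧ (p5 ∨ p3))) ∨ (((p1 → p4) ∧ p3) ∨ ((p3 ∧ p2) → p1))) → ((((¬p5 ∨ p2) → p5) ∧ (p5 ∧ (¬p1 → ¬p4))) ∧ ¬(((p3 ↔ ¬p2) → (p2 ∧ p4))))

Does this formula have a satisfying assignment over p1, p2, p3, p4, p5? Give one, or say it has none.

p1: True, p2: False, p3: True, p4: False, p5: True

  (((¬p5 ↔ ¬p1) → (¬p1 ∧ (p5 ∨ p3))) ∨ (((p1 → p4) ∧ p3) ∨ ((p3 ∧ p2) → p1))) → ((((¬p5 ∨ p2) → p5) ∧ (p5 ∧ (¬p1 → ¬p4))) ∧ ¬(((p3 ↔ ¬p2) → (p2 ∧ p4)))) = True
    ((¬p5 ↔ ¬p1) → (¬p1 ∧ (p5 ∨ p3))) ∨ (((p1 → p4) ∧ p3) ∨ ((p3 ∧ p2) → p1)) = True
      (¬p5 ↔ ¬p1) → (¬p1 ∧ (p5 ∨ p3)) = False
        ¬p5 ↔ ¬p1 = True
          ¬p5 = False
          ¬p1 = False
        ¬p1 ∧ (p5 ∨ p3) = False
          ¬p1 = False
          p5 ∨ p3 = True
      ((p1 → p4) ∧ p3) ∨ ((p3 ∧ p2) → p1) = True
        (p1 → p4) ∧ p3 = False
          p1 → p4 = False
        (p3 ∧ p2) → p1 = True
          p3 ∧ p2 = False
    (((¬p5 ∨ p2) → p5) ∧ (p5 ∧ (¬p1 → ¬p4))) ∧ ¬(((p3 ↔ ¬p2) → (p2 ∧ p4))) = True
      ((¬p5 ∨ p2) → p5) ∧ (p5 ∧ (¬p1 → ¬p4)) = True
        (¬p5 ∨ p2) → p5 = True
          ¬p5 ∨ p2 = False
            ¬p5 = False
        p5 ∧ (¬p1 → ¬p4) = True
          ¬p1 → ¬p4 = True
            ¬p1 = False
            ¬p4 = True
      ¬(((p3 ↔ ¬p2) → (p2 ∧ p4))) = True
        (p3 ↔ ¬p2) → (p2 ∧ p4) = False
          p3 ↔ ¬p2 = True
            ¬p2 = True
          p2 ∧ p4 = False
The formula evaluates to True.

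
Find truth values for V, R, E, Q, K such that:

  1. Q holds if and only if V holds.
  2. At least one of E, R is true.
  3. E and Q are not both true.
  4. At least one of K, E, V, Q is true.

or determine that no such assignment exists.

V=F, R=T, E=F, Q=F, K=T

  (1) Q=F, V=F — same ✓
  (2) {E, R}: 1 true — at least one ✓
  (3) E=F, Q=F — not both ✓
  (4) {K, E, V, Q}: 1 true — at least one ✓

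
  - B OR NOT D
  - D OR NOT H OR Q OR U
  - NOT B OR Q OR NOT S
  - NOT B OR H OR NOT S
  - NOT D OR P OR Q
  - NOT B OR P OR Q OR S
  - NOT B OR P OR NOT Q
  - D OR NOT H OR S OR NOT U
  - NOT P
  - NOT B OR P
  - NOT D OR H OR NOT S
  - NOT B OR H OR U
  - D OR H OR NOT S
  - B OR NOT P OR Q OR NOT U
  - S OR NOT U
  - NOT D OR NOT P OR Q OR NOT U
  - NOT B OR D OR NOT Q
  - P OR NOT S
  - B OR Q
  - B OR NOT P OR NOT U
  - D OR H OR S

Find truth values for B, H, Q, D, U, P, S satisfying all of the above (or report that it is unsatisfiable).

Unit clause (NOT P) forces P = False.
In (NOT B OR P) only NOT B is left, so B = False.
In (P OR NOT S) only NOT S is left, so S = False.
In (B OR Q) only Q is left, so Q = True.
In (B OR NOT D) only NOT D is left, so D = False.
In (S OR NOT U) only NOT U is left, so U = False.
In (D OR H OR S) only H is left, so H = True.
All clauses satisfied.

B = False, H = True, Q = True, D = False, U = False, P = False, S = False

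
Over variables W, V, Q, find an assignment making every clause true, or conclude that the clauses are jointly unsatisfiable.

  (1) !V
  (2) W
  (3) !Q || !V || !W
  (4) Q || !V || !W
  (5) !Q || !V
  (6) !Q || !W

W = True; V = False; Q = False

Unit clause (!V) forces V = False.
Unit clause (W) forces W = True.
In (!Q || !W) only !Q is left, so Q = False.
Check each clause:
  (!V): !V holds.
  (W): W holds.
  (!Q || !V || !W): !Q holds.
  (Q || !V || !W): !V holds.
  (!Q || !V): !Q holds.
  (!Q || !W): !Q holds.
All clauses satisfied.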